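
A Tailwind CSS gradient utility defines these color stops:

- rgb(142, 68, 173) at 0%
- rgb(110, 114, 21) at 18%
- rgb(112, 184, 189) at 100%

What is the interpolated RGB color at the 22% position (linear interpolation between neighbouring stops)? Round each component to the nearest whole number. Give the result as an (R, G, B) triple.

(110, 117, 29)

22% lies between the 18% and 100% stops, so the local fraction is t = (22 − 18)/(100 − 18) = 4/82 ≈ 0.0488.
R = 110 + 0.0488 × (112 − 110) = 110.098 → 110
G = 114 + 0.0488 × (184 − 114) = 117.416 → 117
B = 21 + 0.0488 × (189 − 21) = 29.198 → 29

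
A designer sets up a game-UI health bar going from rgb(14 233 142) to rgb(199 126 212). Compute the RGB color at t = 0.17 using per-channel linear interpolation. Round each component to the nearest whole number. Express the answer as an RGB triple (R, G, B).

R = 14 + 0.17 × (199 − 14) = 14 + 0.17 × 185 = 45.45 → 45
G = 233 + 0.17 × (126 − 233) = 233 + 0.17 × -107 = 214.81 → 215
B = 142 + 0.17 × (212 − 142) = 142 + 0.17 × 70 = 153.9 → 154
So the blended color is (45, 215, 154), about #2dd79a.

(45, 215, 154)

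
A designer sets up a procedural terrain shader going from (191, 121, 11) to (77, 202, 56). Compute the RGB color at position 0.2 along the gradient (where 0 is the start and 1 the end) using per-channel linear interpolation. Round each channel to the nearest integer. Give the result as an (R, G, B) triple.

(168, 137, 20)

R = 191 + 0.2 × (77 − 191) = 191 + 0.2 × -114 = 168.2 → 168
G = 121 + 0.2 × (202 − 121) = 121 + 0.2 × 81 = 137.2 → 137
B = 11 + 0.2 × (56 − 11) = 11 + 0.2 × 45 = 20 → 20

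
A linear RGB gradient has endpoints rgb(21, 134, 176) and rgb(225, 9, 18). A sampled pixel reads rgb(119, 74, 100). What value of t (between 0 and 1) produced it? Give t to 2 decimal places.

0.48

Invert the lerp on the R channel (largest span, 204): t = (119 − 21) / (225 − 21) = 98/204 = 0.48039.
Check on G: (74 − 134)/(9 − 134) = 0.48 ✓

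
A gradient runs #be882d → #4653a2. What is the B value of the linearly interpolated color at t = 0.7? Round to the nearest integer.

B₁ = 45 (from #be882d), B₂ = 162 (from #4653a2).
B = 45 + 0.7 × (162 − 45) = 126.9 → 127

127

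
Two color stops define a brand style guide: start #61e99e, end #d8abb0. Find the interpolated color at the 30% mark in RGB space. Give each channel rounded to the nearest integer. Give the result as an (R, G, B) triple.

#61e99e → (97, 233, 158); #d8abb0 → (216, 171, 176).
30% corresponds to t = 0.3.
R = 97 + 0.3 × (216 − 97) = 97 + 0.3 × 119 = 132.7 → 133
G = 233 + 0.3 × (171 − 233) = 233 + 0.3 × -62 = 214.4 → 214
B = 158 + 0.3 × (176 − 158) = 158 + 0.3 × 18 = 163.4 → 163

(133, 214, 163)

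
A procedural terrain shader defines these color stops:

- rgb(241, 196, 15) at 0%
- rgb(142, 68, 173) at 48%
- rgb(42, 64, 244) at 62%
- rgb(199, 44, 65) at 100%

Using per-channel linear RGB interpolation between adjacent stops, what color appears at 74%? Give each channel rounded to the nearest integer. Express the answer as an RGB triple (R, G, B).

(92, 58, 187)

74% lies between the 62% and 100% stops, so the local fraction is t = (74 − 62)/(100 − 62) = 12/38 ≈ 0.3158.
R = 42 + 0.3158 × (199 − 42) = 91.581 → 92
G = 64 + 0.3158 × (44 − 64) = 57.684 → 58
B = 244 + 0.3158 × (65 − 244) = 187.472 → 187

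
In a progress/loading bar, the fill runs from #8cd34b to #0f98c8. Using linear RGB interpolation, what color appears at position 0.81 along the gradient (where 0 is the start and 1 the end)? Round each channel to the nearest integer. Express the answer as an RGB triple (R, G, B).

(39, 163, 176)

#8cd34b → (140, 211, 75); #0f98c8 → (15, 152, 200).
R = 140 + 0.81 × (15 − 140) = 140 + 0.81 × -125 = 38.75 → 39
G = 211 + 0.81 × (152 − 211) = 211 + 0.81 × -59 = 163.21 → 163
B = 75 + 0.81 × (200 − 75) = 75 + 0.81 × 125 = 176.25 → 176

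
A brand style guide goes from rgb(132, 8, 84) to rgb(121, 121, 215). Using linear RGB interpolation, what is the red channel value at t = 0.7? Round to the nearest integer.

R = 132 + 0.7 × (121 − 132) = 124.3 → 124

124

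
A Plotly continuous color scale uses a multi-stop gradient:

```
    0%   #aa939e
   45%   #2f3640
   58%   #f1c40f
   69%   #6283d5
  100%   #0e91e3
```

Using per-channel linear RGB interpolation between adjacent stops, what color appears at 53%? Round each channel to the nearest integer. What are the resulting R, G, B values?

53% lies between the 45% and 58% stops, so the local fraction is t = (53 − 45)/(58 − 45) = 8/13 ≈ 0.6154.
#2f3640 → (47, 54, 64); #f1c40f → (241, 196, 15).
R = 47 + 0.6154 × (241 − 47) = 166.388 → 166
G = 54 + 0.6154 × (196 − 54) = 141.387 → 141
B = 64 + 0.6154 × (15 − 64) = 33.845 → 34

(166, 141, 34)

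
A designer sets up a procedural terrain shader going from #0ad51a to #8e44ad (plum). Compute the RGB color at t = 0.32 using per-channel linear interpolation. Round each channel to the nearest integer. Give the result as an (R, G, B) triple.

(52, 167, 73)

#0ad51a → (10, 213, 26); #8e44ad → (142, 68, 173).
R = 10 + 0.32 × (142 − 10) = 10 + 0.32 × 132 = 52.24 → 52
G = 213 + 0.32 × (68 − 213) = 213 + 0.32 × -145 = 166.6 → 167
B = 26 + 0.32 × (173 − 26) = 26 + 0.32 × 147 = 73.04 → 73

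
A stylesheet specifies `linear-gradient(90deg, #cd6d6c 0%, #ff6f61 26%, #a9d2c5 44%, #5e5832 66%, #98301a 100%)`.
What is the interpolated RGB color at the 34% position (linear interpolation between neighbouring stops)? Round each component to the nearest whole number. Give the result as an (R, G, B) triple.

(217, 155, 141)

34% lies between the 26% and 44% stops, so the local fraction is t = (34 − 26)/(44 − 26) = 8/18 ≈ 0.4444.
#ff6f61 → (255, 111, 97); #a9d2c5 → (169, 210, 197).
R = 255 + 0.4444 × (169 − 255) = 216.782 → 217
G = 111 + 0.4444 × (210 − 111) = 154.996 → 155
B = 97 + 0.4444 × (197 − 97) = 141.44 → 141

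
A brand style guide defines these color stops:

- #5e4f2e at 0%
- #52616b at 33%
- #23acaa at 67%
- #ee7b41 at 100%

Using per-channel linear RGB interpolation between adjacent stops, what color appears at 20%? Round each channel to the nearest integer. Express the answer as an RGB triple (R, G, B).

(87, 90, 83)

20% lies between the 0% and 33% stops, so the local fraction is t = (20 − 0)/(33 − 0) = 20/33 ≈ 0.6061.
#5e4f2e → (94, 79, 46); #52616b → (82, 97, 107).
R = 94 + 0.6061 × (82 − 94) = 86.727 → 87
G = 79 + 0.6061 × (97 − 79) = 89.91 → 90
B = 46 + 0.6061 × (107 − 46) = 82.972 → 83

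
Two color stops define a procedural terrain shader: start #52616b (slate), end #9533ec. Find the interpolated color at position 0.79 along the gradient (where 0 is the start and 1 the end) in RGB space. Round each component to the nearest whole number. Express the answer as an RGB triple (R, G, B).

(135, 61, 209)

#52616b → (82, 97, 107); #9533ec → (149, 51, 236).
R = 82 + 0.79 × (149 − 82) = 82 + 0.79 × 67 = 134.93 → 135
G = 97 + 0.79 × (51 − 97) = 97 + 0.79 × -46 = 60.66 → 61
B = 107 + 0.79 × (236 − 107) = 107 + 0.79 × 129 = 208.91 → 209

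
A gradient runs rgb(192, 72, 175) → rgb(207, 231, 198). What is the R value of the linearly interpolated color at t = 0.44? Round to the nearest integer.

R = 192 + 0.44 × (207 − 192) = 198.6 → 199

199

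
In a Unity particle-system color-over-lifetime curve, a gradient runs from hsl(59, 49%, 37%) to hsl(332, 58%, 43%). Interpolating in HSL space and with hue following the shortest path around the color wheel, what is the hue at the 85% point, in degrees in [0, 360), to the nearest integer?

Hue: 332 − 59 = 273°, but |273| > 180 so the shorter arc goes the other way: Δh = 273 − 360 = -87°.
H = 59 + 0.85 × (-87) = -14.95 → -15 → -15 mod 360 = 345°

345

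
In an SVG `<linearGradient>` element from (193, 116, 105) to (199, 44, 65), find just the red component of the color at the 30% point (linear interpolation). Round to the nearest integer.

195

R = 193 + 0.3 × (199 − 193) = 194.8 → 195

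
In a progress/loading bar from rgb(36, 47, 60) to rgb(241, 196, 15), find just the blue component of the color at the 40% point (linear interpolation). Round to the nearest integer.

42

B = 60 + 0.4 × (15 − 60) = 42 → 42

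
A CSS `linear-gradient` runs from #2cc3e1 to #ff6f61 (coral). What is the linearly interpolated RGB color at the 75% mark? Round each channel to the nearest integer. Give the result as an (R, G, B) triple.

#2cc3e1 → (44, 195, 225); #ff6f61 → (255, 111, 97).
75% corresponds to t = 0.75.
R = 44 + 0.75 × (255 − 44) = 44 + 0.75 × 211 = 202.25 → 202
G = 195 + 0.75 × (111 − 195) = 195 + 0.75 × -84 = 132 → 132
B = 225 + 0.75 × (97 − 225) = 225 + 0.75 × -128 = 129 → 129
So the blended color is (202, 132, 129), about #ca8481.

(202, 132, 129)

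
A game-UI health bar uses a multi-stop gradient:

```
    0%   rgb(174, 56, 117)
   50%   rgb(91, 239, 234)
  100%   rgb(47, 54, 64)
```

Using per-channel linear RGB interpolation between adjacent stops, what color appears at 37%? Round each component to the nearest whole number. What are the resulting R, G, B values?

37% lies between the 0% and 50% stops, so the local fraction is t = (37 − 0)/(50 − 0) = 37/50 ≈ 0.74.
R = 174 + 0.74 × (91 − 174) = 112.58 → 113
G = 56 + 0.74 × (239 − 56) = 191.42 → 191
B = 117 + 0.74 × (234 − 117) = 203.58 → 204

(113, 191, 204)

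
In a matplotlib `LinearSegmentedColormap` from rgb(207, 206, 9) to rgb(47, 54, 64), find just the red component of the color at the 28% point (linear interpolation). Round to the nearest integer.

R = 207 + 0.28 × (47 − 207) = 162.2 → 162

162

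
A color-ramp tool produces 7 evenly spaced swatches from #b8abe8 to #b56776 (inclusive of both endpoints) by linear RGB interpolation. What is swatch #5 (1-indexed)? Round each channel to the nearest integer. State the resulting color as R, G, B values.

With 7 swatches and endpoints inclusive, swatch 5 sits at t = (5 − 1)/(7 − 1) = 4/6 ≈ 0.6667.
#b8abe8 → (184, 171, 232); #b56776 → (181, 103, 118).
R = 184 + 0.6667 × (181 − 184) = 182 → 182
G = 171 + 0.6667 × (103 − 171) = 125.664 → 126
B = 232 + 0.6667 × (118 − 232) = 155.996 → 156

(182, 126, 156)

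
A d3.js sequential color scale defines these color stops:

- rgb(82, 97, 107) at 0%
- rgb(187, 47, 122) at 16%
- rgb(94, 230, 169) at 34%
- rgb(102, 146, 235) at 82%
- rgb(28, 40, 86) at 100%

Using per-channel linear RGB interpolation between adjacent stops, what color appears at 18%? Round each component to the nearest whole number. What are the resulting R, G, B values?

(177, 67, 127)

18% lies between the 16% and 34% stops, so the local fraction is t = (18 − 16)/(34 − 16) = 2/18 ≈ 0.1111.
R = 187 + 0.1111 × (94 − 187) = 176.668 → 177
G = 47 + 0.1111 × (230 − 47) = 67.331 → 67
B = 122 + 0.1111 × (169 − 122) = 127.222 → 127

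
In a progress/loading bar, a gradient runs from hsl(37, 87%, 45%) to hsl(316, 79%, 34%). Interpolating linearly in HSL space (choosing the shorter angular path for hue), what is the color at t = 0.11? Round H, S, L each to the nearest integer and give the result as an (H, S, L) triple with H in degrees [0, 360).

(28, 86, 44)

Hue: 316 − 37 = 279°, but |279| > 180 so the shorter arc goes the other way: Δh = 279 − 360 = -81°.
H = 37 + 0.11 × (-81) = 28.09 → 28°
S = 87 + 0.11 × (79 − 87) = 86.12 → 86%
L = 45 + 0.11 × (34 − 45) = 43.79 → 44%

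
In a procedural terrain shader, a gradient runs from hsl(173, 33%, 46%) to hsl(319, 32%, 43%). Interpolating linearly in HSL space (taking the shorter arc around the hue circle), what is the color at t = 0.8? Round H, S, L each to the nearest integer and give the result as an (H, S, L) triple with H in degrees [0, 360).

Hue arc: Δh = 319 − 173 = 146° (|Δh| ≤ 180, already the shorter path).
H = 173 + 0.8 × (146) = 289.8 → 290°
S = 33 + 0.8 × (32 − 33) = 32.2 → 32%
L = 46 + 0.8 × (43 − 46) = 43.6 → 44%

(290, 32, 44)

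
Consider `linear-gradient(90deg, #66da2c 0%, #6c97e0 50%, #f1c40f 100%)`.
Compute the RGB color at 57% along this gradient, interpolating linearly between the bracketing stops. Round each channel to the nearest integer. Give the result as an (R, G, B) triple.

57% lies between the 50% and 100% stops, so the local fraction is t = (57 − 50)/(100 − 50) = 7/50 ≈ 0.14.
#6c97e0 → (108, 151, 224); #f1c40f → (241, 196, 15).
R = 108 + 0.14 × (241 − 108) = 126.62 → 127
G = 151 + 0.14 × (196 − 151) = 157.3 → 157
B = 224 + 0.14 × (15 − 224) = 194.74 → 195

(127, 157, 195)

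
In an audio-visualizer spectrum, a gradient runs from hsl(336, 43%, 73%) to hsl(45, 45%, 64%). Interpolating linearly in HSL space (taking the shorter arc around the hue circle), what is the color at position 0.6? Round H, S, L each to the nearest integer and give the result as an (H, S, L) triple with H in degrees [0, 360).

(17, 44, 68)

Hue: 45 − 336 = -291°, but |-291| > 180 so the shorter arc goes the other way: Δh = -291 + 360 = 69°.
H = 336 + 0.6 × (69) = 377.4 → 377 → 377 mod 360 = 17°
S = 43 + 0.6 × (45 − 43) = 44.2 → 44%
L = 73 + 0.6 × (64 − 73) = 67.6 → 68%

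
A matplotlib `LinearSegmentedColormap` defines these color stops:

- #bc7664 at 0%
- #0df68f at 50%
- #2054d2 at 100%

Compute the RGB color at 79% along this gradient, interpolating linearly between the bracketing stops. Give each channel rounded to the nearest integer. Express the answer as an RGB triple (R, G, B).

(24, 152, 182)

79% lies between the 50% and 100% stops, so the local fraction is t = (79 − 50)/(100 − 50) = 29/50 ≈ 0.58.
#0df68f → (13, 246, 143); #2054d2 → (32, 84, 210).
R = 13 + 0.58 × (32 − 13) = 24.02 → 24
G = 246 + 0.58 × (84 − 246) = 152.04 → 152
B = 143 + 0.58 × (210 − 143) = 181.86 → 182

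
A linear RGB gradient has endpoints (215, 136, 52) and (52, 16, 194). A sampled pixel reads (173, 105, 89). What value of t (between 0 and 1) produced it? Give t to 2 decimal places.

Invert the lerp on the R channel (largest span, 163): t = (173 − 215) / (52 − 215) = -42/-163 = 0.25767.
Check on G: (105 − 136)/(16 − 136) = 0.2583 ✓

0.26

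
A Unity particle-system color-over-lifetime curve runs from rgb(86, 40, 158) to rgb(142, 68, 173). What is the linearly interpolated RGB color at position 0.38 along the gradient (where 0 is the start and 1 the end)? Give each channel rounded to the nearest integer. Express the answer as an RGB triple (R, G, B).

(107, 51, 164)

R = 86 + 0.38 × (142 − 86) = 86 + 0.38 × 56 = 107.28 → 107
G = 40 + 0.38 × (68 − 40) = 40 + 0.38 × 28 = 50.64 → 51
B = 158 + 0.38 × (173 − 158) = 158 + 0.38 × 15 = 163.7 → 164
So the blended color is (107, 51, 164), about #6b33a4.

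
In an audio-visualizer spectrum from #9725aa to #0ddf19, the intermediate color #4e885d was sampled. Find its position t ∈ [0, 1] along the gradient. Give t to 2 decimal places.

Invert the lerp on the G channel (largest span, 186): t = (136 − 37) / (223 − 37) = 99/186 = 0.53226.
Check on R: (78 − 151)/(13 − 151) = 0.529 ✓

0.53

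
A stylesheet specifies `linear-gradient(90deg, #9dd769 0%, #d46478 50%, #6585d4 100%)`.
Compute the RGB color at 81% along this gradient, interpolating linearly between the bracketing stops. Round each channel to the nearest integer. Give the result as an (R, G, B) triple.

81% lies between the 50% and 100% stops, so the local fraction is t = (81 − 50)/(100 − 50) = 31/50 ≈ 0.62.
#d46478 → (212, 100, 120); #6585d4 → (101, 133, 212).
R = 212 + 0.62 × (101 − 212) = 143.18 → 143
G = 100 + 0.62 × (133 − 100) = 120.46 → 120
B = 120 + 0.62 × (212 − 120) = 177.04 → 177

(143, 120, 177)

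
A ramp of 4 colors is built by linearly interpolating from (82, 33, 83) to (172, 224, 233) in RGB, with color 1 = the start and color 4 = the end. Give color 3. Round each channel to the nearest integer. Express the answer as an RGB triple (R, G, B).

With 4 swatches and endpoints inclusive, swatch 3 sits at t = (3 − 1)/(4 − 1) = 2/3 ≈ 0.6667.
R = 82 + 0.6667 × (172 − 82) = 142.003 → 142
G = 33 + 0.6667 × (224 − 33) = 160.34 → 160
B = 83 + 0.6667 × (233 − 83) = 183.005 → 183

(142, 160, 183)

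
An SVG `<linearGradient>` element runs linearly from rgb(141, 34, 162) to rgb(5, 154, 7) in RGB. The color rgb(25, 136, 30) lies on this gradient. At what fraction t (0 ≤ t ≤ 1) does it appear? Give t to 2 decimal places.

Invert the lerp on the B channel (largest span, 155): t = (30 − 162) / (7 − 162) = -132/-155 = 0.85161.
Check on R: (25 − 141)/(5 − 141) = 0.8529 ✓

0.85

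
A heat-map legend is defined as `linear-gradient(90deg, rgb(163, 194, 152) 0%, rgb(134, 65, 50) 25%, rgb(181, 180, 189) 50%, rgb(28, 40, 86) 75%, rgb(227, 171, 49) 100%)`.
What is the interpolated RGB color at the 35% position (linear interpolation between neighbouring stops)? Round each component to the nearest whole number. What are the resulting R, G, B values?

35% lies between the 25% and 50% stops, so the local fraction is t = (35 − 25)/(50 − 25) = 10/25 ≈ 0.4.
R = 134 + 0.4 × (181 − 134) = 152.8 → 153
G = 65 + 0.4 × (180 − 65) = 111 → 111
B = 50 + 0.4 × (189 − 50) = 105.6 → 106

(153, 111, 106)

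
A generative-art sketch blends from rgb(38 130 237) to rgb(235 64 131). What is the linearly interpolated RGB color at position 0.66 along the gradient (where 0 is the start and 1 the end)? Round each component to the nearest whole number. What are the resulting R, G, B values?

(168, 86, 167)

R = 38 + 0.66 × (235 − 38) = 38 + 0.66 × 197 = 168.02 → 168
G = 130 + 0.66 × (64 − 130) = 130 + 0.66 × -66 = 86.44 → 86
B = 237 + 0.66 × (131 − 237) = 237 + 0.66 × -106 = 167.04 → 167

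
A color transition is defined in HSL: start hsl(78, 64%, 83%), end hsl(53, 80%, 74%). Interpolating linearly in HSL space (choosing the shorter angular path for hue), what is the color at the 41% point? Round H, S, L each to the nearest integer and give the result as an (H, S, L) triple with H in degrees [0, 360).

Hue arc: Δh = 53 − 78 = -25° (|Δh| ≤ 180, already the shorter path).
H = 78 + 0.41 × (-25) = 67.75 → 68°
S = 64 + 0.41 × (80 − 64) = 70.56 → 71%
L = 83 + 0.41 × (74 − 83) = 79.31 → 79%

(68, 71, 79)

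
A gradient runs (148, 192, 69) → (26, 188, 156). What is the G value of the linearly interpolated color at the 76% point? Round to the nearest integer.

G = 192 + 0.76 × (188 − 192) = 188.96 → 189

189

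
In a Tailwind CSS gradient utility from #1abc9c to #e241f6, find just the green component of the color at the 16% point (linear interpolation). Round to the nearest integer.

168

G₁ = 188 (from #1abc9c), G₂ = 65 (from #e241f6).
G = 188 + 0.16 × (65 − 188) = 168.32 → 168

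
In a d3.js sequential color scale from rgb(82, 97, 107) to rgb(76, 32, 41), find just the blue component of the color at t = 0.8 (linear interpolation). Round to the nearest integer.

54

B = 107 + 0.8 × (41 − 107) = 54.2 → 54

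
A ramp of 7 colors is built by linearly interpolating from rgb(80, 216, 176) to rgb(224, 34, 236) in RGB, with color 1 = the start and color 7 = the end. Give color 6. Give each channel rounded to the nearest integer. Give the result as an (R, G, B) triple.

With 7 swatches and endpoints inclusive, swatch 6 sits at t = (6 − 1)/(7 − 1) = 5/6 ≈ 0.8333.
R = 80 + 0.8333 × (224 − 80) = 199.995 → 200
G = 216 + 0.8333 × (34 − 216) = 64.339 → 64
B = 176 + 0.8333 × (236 − 176) = 225.998 → 226

(200, 64, 226)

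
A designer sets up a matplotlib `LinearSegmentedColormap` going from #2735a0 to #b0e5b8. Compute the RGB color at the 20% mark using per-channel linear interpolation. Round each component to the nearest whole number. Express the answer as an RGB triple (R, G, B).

#2735a0 → (39, 53, 160); #b0e5b8 → (176, 229, 184).
20% corresponds to t = 0.2.
R = 39 + 0.2 × (176 − 39) = 39 + 0.2 × 137 = 66.4 → 66
G = 53 + 0.2 × (229 − 53) = 53 + 0.2 × 176 = 88.2 → 88
B = 160 + 0.2 × (184 − 160) = 160 + 0.2 × 24 = 164.8 → 165

(66, 88, 165)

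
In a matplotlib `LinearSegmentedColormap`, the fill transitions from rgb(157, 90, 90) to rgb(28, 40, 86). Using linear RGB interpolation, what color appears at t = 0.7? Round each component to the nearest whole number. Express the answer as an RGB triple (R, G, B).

R = 157 + 0.7 × (28 − 157) = 157 + 0.7 × -129 = 66.7 → 67
G = 90 + 0.7 × (40 − 90) = 90 + 0.7 × -50 = 55 → 55
B = 90 + 0.7 × (86 − 90) = 90 + 0.7 × -4 = 87.2 → 87
So the blended color is (67, 55, 87), about #433757.

(67, 55, 87)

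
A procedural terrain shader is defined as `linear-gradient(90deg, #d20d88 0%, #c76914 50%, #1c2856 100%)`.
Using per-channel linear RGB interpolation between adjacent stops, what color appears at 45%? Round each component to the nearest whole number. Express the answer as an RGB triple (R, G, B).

(200, 96, 32)

45% lies between the 0% and 50% stops, so the local fraction is t = (45 − 0)/(50 − 0) = 45/50 ≈ 0.9.
#d20d88 → (210, 13, 136); #c76914 → (199, 105, 20).
R = 210 + 0.9 × (199 − 210) = 200.1 → 200
G = 13 + 0.9 × (105 − 13) = 95.8 → 96
B = 136 + 0.9 × (20 − 136) = 31.6 → 32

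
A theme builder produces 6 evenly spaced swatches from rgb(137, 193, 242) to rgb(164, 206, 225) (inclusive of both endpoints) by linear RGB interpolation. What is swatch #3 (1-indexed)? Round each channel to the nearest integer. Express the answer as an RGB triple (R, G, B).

With 6 swatches and endpoints inclusive, swatch 3 sits at t = (3 − 1)/(6 − 1) = 2/5 ≈ 0.4.
R = 137 + 0.4 × (164 − 137) = 147.8 → 148
G = 193 + 0.4 × (206 − 193) = 198.2 → 198
B = 242 + 0.4 × (225 − 242) = 235.2 → 235

(148, 198, 235)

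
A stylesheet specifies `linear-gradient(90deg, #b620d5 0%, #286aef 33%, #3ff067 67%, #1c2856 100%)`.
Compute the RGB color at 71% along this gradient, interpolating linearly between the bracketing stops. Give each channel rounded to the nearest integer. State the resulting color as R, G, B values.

(59, 216, 101)

71% lies between the 67% and 100% stops, so the local fraction is t = (71 − 67)/(100 − 67) = 4/33 ≈ 0.1212.
#3ff067 → (63, 240, 103); #1c2856 → (28, 40, 86).
R = 63 + 0.1212 × (28 − 63) = 58.758 → 59
G = 240 + 0.1212 × (40 − 240) = 215.76 → 216
B = 103 + 0.1212 × (86 − 103) = 100.94 → 101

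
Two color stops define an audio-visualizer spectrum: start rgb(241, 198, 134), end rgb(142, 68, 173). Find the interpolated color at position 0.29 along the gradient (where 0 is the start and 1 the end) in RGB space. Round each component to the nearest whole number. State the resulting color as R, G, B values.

R = 241 + 0.29 × (142 − 241) = 241 + 0.29 × -99 = 212.29 → 212
G = 198 + 0.29 × (68 − 198) = 198 + 0.29 × -130 = 160.3 → 160
B = 134 + 0.29 × (173 − 134) = 134 + 0.29 × 39 = 145.31 → 145
So the blended color is (212, 160, 145), about #d4a091.

(212, 160, 145)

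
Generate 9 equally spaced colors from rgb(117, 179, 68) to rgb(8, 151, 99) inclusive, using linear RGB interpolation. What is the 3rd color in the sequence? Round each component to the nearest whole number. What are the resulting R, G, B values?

(90, 172, 76)

With 9 swatches and endpoints inclusive, swatch 3 sits at t = (3 − 1)/(9 − 1) = 2/8 ≈ 0.25.
R = 117 + 0.25 × (8 − 117) = 89.75 → 90
G = 179 + 0.25 × (151 − 179) = 172 → 172
B = 68 + 0.25 × (99 − 68) = 75.75 → 76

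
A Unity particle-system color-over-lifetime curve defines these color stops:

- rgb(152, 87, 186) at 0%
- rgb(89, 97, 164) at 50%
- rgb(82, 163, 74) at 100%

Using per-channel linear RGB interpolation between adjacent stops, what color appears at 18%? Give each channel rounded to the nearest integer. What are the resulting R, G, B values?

18% lies between the 0% and 50% stops, so the local fraction is t = (18 − 0)/(50 − 0) = 18/50 ≈ 0.36.
R = 152 + 0.36 × (89 − 152) = 129.32 → 129
G = 87 + 0.36 × (97 − 87) = 90.6 → 91
B = 186 + 0.36 × (164 − 186) = 178.08 → 178

(129, 91, 178)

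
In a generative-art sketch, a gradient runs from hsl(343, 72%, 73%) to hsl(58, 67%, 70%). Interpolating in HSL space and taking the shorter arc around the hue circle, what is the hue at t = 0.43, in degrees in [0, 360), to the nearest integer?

Hue: 58 − 343 = -285°, but |-285| > 180 so the shorter arc goes the other way: Δh = -285 + 360 = 75°.
H = 343 + 0.43 × (75) = 375.25 → 375 → 375 mod 360 = 15°

15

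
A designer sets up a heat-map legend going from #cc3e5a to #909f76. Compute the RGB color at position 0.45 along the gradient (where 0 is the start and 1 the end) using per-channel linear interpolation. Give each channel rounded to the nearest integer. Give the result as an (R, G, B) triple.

(177, 106, 103)

#cc3e5a → (204, 62, 90); #909f76 → (144, 159, 118).
R = 204 + 0.45 × (144 − 204) = 204 + 0.45 × -60 = 177 → 177
G = 62 + 0.45 × (159 − 62) = 62 + 0.45 × 97 = 105.65 → 106
B = 90 + 0.45 × (118 − 90) = 90 + 0.45 × 28 = 102.6 → 103
So the blended color is (177, 106, 103), about #b16a67.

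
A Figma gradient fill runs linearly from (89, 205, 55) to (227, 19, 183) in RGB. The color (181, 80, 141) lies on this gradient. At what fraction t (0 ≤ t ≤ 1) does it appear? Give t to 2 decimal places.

Invert the lerp on the G channel (largest span, 186): t = (80 − 205) / (19 − 205) = -125/-186 = 0.67204.
Check on R: (181 − 89)/(227 − 89) = 0.6667 ✓

0.67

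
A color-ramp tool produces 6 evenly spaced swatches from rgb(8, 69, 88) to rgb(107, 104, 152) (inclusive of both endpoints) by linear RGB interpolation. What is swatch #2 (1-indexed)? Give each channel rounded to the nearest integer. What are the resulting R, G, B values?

With 6 swatches and endpoints inclusive, swatch 2 sits at t = (2 − 1)/(6 − 1) = 1/5 ≈ 0.2.
R = 8 + 0.2 × (107 − 8) = 27.8 → 28
G = 69 + 0.2 × (104 − 69) = 76 → 76
B = 88 + 0.2 × (152 − 88) = 100.8 → 101

(28, 76, 101)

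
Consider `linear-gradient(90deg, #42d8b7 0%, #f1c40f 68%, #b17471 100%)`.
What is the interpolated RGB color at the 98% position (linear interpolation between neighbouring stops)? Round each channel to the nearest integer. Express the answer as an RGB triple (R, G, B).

98% lies between the 68% and 100% stops, so the local fraction is t = (98 − 68)/(100 − 68) = 30/32 ≈ 0.9375.
#f1c40f → (241, 196, 15); #b17471 → (177, 116, 113).
R = 241 + 0.9375 × (177 − 241) = 181 → 181
G = 196 + 0.9375 × (116 − 196) = 121 → 121
B = 15 + 0.9375 × (113 − 15) = 106.875 → 107

(181, 121, 107)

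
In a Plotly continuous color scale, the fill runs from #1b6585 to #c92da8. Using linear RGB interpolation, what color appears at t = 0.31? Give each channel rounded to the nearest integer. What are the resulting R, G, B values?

#1b6585 → (27, 101, 133); #c92da8 → (201, 45, 168).
R = 27 + 0.31 × (201 − 27) = 27 + 0.31 × 174 = 80.94 → 81
G = 101 + 0.31 × (45 − 101) = 101 + 0.31 × -56 = 83.64 → 84
B = 133 + 0.31 × (168 − 133) = 133 + 0.31 × 35 = 143.85 → 144
So the blended color is (81, 84, 144), about #515490.

(81, 84, 144)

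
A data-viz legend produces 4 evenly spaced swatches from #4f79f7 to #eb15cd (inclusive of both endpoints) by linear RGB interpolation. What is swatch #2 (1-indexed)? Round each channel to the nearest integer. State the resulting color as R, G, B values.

(131, 88, 233)

With 4 swatches and endpoints inclusive, swatch 2 sits at t = (2 − 1)/(4 − 1) = 1/3 ≈ 0.3333.
#4f79f7 → (79, 121, 247); #eb15cd → (235, 21, 205).
R = 79 + 0.3333 × (235 − 79) = 130.995 → 131
G = 121 + 0.3333 × (21 − 121) = 87.67 → 88
B = 247 + 0.3333 × (205 − 247) = 233.001 → 233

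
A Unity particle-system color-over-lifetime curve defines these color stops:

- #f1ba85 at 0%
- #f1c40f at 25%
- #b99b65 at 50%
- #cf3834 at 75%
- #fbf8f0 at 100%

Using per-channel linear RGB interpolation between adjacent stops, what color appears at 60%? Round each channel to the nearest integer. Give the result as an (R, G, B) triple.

60% lies between the 50% and 75% stops, so the local fraction is t = (60 − 50)/(75 − 50) = 10/25 ≈ 0.4.
#b99b65 → (185, 155, 101); #cf3834 → (207, 56, 52).
R = 185 + 0.4 × (207 − 185) = 193.8 → 194
G = 155 + 0.4 × (56 − 155) = 115.4 → 115
B = 101 + 0.4 × (52 − 101) = 81.4 → 81

(194, 115, 81)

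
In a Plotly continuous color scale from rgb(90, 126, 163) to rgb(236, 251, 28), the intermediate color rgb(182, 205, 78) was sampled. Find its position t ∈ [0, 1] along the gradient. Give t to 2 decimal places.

0.63

Invert the lerp on the R channel (largest span, 146): t = (182 − 90) / (236 − 90) = 92/146 = 0.63014.
Check on G: (205 − 126)/(251 − 126) = 0.632 ✓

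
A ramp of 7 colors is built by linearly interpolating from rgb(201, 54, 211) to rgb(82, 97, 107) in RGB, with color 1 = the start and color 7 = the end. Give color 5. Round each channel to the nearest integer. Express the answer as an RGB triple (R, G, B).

(122, 83, 142)

With 7 swatches and endpoints inclusive, swatch 5 sits at t = (5 − 1)/(7 − 1) = 4/6 ≈ 0.6667.
R = 201 + 0.6667 × (82 − 201) = 121.663 → 122
G = 54 + 0.6667 × (97 − 54) = 82.668 → 83
B = 211 + 0.6667 × (107 − 211) = 141.663 → 142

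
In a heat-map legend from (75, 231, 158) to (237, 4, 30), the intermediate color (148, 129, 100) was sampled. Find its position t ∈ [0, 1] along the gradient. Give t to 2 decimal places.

Invert the lerp on the G channel (largest span, 227): t = (129 − 231) / (4 − 231) = -102/-227 = 0.44934.
Check on R: (148 − 75)/(237 − 75) = 0.4506 ✓

0.45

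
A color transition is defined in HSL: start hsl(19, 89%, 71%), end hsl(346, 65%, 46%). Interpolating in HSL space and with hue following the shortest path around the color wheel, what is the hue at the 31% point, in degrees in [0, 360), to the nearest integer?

Hue: 346 − 19 = 327°, but |327| > 180 so the shorter arc goes the other way: Δh = 327 − 360 = -33°.
H = 19 + 0.31 × (-33) = 8.77 → 9°

9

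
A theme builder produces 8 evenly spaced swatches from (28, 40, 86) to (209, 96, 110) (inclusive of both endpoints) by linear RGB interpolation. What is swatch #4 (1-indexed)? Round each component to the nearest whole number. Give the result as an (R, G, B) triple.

(106, 64, 96)

With 8 swatches and endpoints inclusive, swatch 4 sits at t = (4 − 1)/(8 − 1) = 3/7 ≈ 0.4286.
R = 28 + 0.4286 × (209 − 28) = 105.577 → 106
G = 40 + 0.4286 × (96 − 40) = 64.002 → 64
B = 86 + 0.4286 × (110 − 86) = 96.286 → 96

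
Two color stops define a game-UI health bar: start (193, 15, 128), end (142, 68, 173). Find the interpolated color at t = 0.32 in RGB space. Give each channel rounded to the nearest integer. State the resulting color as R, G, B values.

R = 193 + 0.32 × (142 − 193) = 193 + 0.32 × -51 = 176.68 → 177
G = 15 + 0.32 × (68 − 15) = 15 + 0.32 × 53 = 31.96 → 32
B = 128 + 0.32 × (173 − 128) = 128 + 0.32 × 45 = 142.4 → 142
So the blended color is (177, 32, 142), about #b1208e.

(177, 32, 142)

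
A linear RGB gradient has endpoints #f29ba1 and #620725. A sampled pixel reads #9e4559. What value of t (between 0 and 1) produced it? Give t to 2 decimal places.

Invert the lerp on the G channel (largest span, 148): t = (69 − 155) / (7 − 155) = -86/-148 = 0.58108.
Check on R: (158 − 242)/(98 − 242) = 0.5833 ✓

0.58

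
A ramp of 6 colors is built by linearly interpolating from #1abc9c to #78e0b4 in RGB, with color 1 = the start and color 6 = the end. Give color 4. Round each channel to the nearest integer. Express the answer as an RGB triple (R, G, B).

With 6 swatches and endpoints inclusive, swatch 4 sits at t = (4 − 1)/(6 − 1) = 3/5 ≈ 0.6.
#1abc9c → (26, 188, 156); #78e0b4 → (120, 224, 180).
R = 26 + 0.6 × (120 − 26) = 82.4 → 82
G = 188 + 0.6 × (224 − 188) = 209.6 → 210
B = 156 + 0.6 × (180 − 156) = 170.4 → 170

(82, 210, 170)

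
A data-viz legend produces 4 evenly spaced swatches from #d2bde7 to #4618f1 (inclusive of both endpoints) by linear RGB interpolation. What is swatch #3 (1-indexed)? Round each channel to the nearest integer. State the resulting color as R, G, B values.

With 4 swatches and endpoints inclusive, swatch 3 sits at t = (3 − 1)/(4 − 1) = 2/3 ≈ 0.6667.
#d2bde7 → (210, 189, 231); #4618f1 → (70, 24, 241).
R = 210 + 0.6667 × (70 − 210) = 116.662 → 117
G = 189 + 0.6667 × (24 − 189) = 78.995 → 79
B = 231 + 0.6667 × (241 − 231) = 237.667 → 238

(117, 79, 238)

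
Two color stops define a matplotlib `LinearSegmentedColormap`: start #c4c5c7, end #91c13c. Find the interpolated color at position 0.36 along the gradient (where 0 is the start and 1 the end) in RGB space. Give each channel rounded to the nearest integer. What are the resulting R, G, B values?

#c4c5c7 → (196, 197, 199); #91c13c → (145, 193, 60).
R = 196 + 0.36 × (145 − 196) = 196 + 0.36 × -51 = 177.64 → 178
G = 197 + 0.36 × (193 − 197) = 197 + 0.36 × -4 = 195.56 → 196
B = 199 + 0.36 × (60 − 199) = 199 + 0.36 × -139 = 148.96 → 149

(178, 196, 149)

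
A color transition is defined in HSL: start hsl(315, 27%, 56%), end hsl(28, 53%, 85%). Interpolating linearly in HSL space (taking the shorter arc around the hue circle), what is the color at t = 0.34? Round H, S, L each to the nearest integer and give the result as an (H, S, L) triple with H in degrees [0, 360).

(340, 36, 66)

Hue: 28 − 315 = -287°, but |-287| > 180 so the shorter arc goes the other way: Δh = -287 + 360 = 73°.
H = 315 + 0.34 × (73) = 339.82 → 340°
S = 27 + 0.34 × (53 − 27) = 35.84 → 36%
L = 56 + 0.34 × (85 − 56) = 65.86 → 66%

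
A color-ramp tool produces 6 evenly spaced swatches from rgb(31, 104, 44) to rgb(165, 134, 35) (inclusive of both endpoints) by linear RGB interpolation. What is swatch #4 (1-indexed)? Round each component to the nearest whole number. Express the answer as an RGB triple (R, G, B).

(111, 122, 39)

With 6 swatches and endpoints inclusive, swatch 4 sits at t = (4 − 1)/(6 − 1) = 3/5 ≈ 0.6.
R = 31 + 0.6 × (165 − 31) = 111.4 → 111
G = 104 + 0.6 × (134 − 104) = 122 → 122
B = 44 + 0.6 × (35 − 44) = 38.6 → 39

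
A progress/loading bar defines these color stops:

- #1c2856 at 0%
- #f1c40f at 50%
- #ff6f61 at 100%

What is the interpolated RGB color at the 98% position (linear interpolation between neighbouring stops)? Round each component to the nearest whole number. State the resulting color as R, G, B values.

98% lies between the 50% and 100% stops, so the local fraction is t = (98 − 50)/(100 − 50) = 48/50 ≈ 0.96.
#f1c40f → (241, 196, 15); #ff6f61 → (255, 111, 97).
R = 241 + 0.96 × (255 − 241) = 254.44 → 254
G = 196 + 0.96 × (111 − 196) = 114.4 → 114
B = 15 + 0.96 × (97 − 15) = 93.72 → 94

(254, 114, 94)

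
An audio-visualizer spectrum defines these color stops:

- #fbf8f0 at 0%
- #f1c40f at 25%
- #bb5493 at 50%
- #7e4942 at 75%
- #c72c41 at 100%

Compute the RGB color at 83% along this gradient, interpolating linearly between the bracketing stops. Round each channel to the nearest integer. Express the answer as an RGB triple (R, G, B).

(149, 64, 66)

83% lies between the 75% and 100% stops, so the local fraction is t = (83 − 75)/(100 − 75) = 8/25 ≈ 0.32.
#7e4942 → (126, 73, 66); #c72c41 → (199, 44, 65).
R = 126 + 0.32 × (199 − 126) = 149.36 → 149
G = 73 + 0.32 × (44 − 73) = 63.72 → 64
B = 66 + 0.32 × (65 − 66) = 65.68 → 66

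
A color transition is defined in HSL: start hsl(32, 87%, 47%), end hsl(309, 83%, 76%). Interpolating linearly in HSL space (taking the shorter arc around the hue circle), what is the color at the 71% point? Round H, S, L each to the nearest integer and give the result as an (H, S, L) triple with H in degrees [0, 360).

Hue: 309 − 32 = 277°, but |277| > 180 so the shorter arc goes the other way: Δh = 277 − 360 = -83°.
H = 32 + 0.71 × (-83) = -26.93 → -27 → -27 mod 360 = 333°
S = 87 + 0.71 × (83 − 87) = 84.16 → 84%
L = 47 + 0.71 × (76 − 47) = 67.59 → 68%

(333, 84, 68)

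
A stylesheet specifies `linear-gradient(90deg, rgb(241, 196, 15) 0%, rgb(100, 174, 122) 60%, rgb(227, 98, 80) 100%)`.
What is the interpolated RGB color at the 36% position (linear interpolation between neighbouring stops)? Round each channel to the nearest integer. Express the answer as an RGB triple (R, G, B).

36% lies between the 0% and 60% stops, so the local fraction is t = (36 − 0)/(60 − 0) = 36/60 ≈ 0.6.
R = 241 + 0.6 × (100 − 241) = 156.4 → 156
G = 196 + 0.6 × (174 − 196) = 182.8 → 183
B = 15 + 0.6 × (122 − 15) = 79.2 → 79

(156, 183, 79)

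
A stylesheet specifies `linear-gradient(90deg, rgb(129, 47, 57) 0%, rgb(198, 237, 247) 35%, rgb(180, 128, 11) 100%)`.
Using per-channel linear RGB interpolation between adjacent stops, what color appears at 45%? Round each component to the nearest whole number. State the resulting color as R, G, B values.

45% lies between the 35% and 100% stops, so the local fraction is t = (45 − 35)/(100 − 35) = 10/65 ≈ 0.1538.
R = 198 + 0.1538 × (180 − 198) = 195.232 → 195
G = 237 + 0.1538 × (128 − 237) = 220.236 → 220
B = 247 + 0.1538 × (11 − 247) = 210.703 → 211

(195, 220, 211)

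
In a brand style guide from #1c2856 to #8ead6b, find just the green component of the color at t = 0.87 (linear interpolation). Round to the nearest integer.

G₁ = 40 (from #1c2856), G₂ = 173 (from #8ead6b).
G = 40 + 0.87 × (173 − 40) = 155.71 → 156

156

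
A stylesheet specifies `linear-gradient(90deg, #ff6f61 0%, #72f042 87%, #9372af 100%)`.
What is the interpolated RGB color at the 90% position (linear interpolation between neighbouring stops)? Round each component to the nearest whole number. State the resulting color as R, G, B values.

(122, 211, 91)

90% lies between the 87% and 100% stops, so the local fraction is t = (90 − 87)/(100 − 87) = 3/13 ≈ 0.2308.
#72f042 → (114, 240, 66); #9372af → (147, 114, 175).
R = 114 + 0.2308 × (147 − 114) = 121.616 → 122
G = 240 + 0.2308 × (114 − 240) = 210.919 → 211
B = 66 + 0.2308 × (175 − 66) = 91.157 → 91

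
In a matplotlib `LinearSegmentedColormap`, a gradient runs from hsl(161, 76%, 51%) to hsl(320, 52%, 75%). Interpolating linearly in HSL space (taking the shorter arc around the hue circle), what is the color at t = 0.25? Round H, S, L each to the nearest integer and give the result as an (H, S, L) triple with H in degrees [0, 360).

Hue arc: Δh = 320 − 161 = 159° (|Δh| ≤ 180, already the shorter path).
H = 161 + 0.25 × (159) = 200.75 → 201°
S = 76 + 0.25 × (52 − 76) = 70 → 70%
L = 51 + 0.25 × (75 − 51) = 57 → 57%

(201, 70, 57)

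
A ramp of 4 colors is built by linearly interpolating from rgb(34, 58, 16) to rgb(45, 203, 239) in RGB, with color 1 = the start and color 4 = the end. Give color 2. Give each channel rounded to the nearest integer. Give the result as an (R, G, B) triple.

(38, 106, 90)

With 4 swatches and endpoints inclusive, swatch 2 sits at t = (2 − 1)/(4 − 1) = 1/3 ≈ 0.3333.
R = 34 + 0.3333 × (45 − 34) = 37.666 → 38
G = 58 + 0.3333 × (203 − 58) = 106.328 → 106
B = 16 + 0.3333 × (239 − 16) = 90.326 → 90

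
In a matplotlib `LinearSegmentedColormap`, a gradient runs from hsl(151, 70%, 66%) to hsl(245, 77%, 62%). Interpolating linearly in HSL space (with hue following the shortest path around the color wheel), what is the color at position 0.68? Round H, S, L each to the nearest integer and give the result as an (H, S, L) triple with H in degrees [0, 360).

(215, 75, 63)

Hue arc: Δh = 245 − 151 = 94° (|Δh| ≤ 180, already the shorter path).
H = 151 + 0.68 × (94) = 214.92 → 215°
S = 70 + 0.68 × (77 − 70) = 74.76 → 75%
L = 66 + 0.68 × (62 − 66) = 63.28 → 63%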